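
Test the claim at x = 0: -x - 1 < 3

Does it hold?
x = 0: LHS = -0 - 1 = -1; -1 < 3 — holds

The relation is satisfied at x = 0.

Answer: Yes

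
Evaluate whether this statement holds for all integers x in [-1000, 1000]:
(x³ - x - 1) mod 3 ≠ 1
For a polynomial with integer coefficients, its value mod 3 depends only on x mod 3, so it suffices to check one representative of each residue class, x = 0, 1, 2:
x = 0: LHS = (0³ - 0 - 1) mod 3 = (-1) mod 3 = 2; 2 ≠ 1 — holds
x = 1: LHS = (1³ - 1 - 1) mod 3 = (-1) mod 3 = 2; 2 ≠ 1 — holds
x = 2: LHS = (2³ - 2 - 1) mod 3 = 5 mod 3 = 2; 2 ≠ 1 — holds
The relation holds in every residue class, so the relation holds for every integer in [-1000, 1000].

No counterexample exists.

Answer: True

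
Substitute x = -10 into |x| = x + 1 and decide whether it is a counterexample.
Substitute x = -10 into the relation:
x = -10: LHS = |-10| = 10, RHS = (-10) + 1 = -9; 10 = -9 — FAILS

Since the claim fails at x = -10, this value is a counterexample.

Answer: Yes, x = -10 is a counterexample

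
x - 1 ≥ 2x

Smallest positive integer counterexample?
Testing positive integers:
x = 1: LHS = 1 - 1 = 0, RHS = 2·1 = 2; 0 ≥ 2 — FAILS  ← smallest positive counterexample

Answer: x = 1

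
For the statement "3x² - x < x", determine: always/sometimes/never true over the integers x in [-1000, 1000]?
Over all integers in [-1000, 1000], LHS − RHS is smallest at x = 0, where it equals 0:
x = 0: LHS = 3·0² - 0 = 0; 0 < 0 — FAILS
At the ends of the range:
x = -1000: LHS = 3·(-1000)² - (-1000) = 3001000; 3001000 < -1000 — FAILS
x = 1000: LHS = 3·1000² - 1000 = 2999000; 2999000 < 1000 — FAILS
Hence LHS − RHS is never negative, i.e. LHS ≥ RHS throughout, so the claimed relation (<) fails for every integer in [-1000, 1000].

No integer in the range satisfies it.

Answer: Never true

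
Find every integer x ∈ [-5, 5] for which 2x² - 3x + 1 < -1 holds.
Over all integers in [-5, 5], LHS − RHS is smallest at x = 1, where it equals 1:
x = 1: LHS = 2·1² - 3·1 + 1 = 0; 0 < -1 — FAILS
At the ends of the range:
x = -5: LHS = 2·(-5)² - 3·(-5) + 1 = 66; 66 < -1 — FAILS
x = 5: LHS = 2·5² - 3·5 + 1 = 36; 36 < -1 — FAILS
Hence LHS − RHS is never negative, i.e. LHS ≥ RHS throughout, so the claimed relation (<) fails for every integer in [-5, 5].

Answer: None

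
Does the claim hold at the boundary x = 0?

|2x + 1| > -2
x = 0: LHS = |2·0 + 1| = |1| = 1; 1 > -2 — holds

The relation is satisfied at x = 0.

Answer: Yes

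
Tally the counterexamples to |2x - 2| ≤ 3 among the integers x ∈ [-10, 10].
Counterexamples in [-10, 10]: {-10, -9, -8, -7, -6, -5, -4, -3, -2, -1, 3, 4, 5, 6, 7, 8, 9, 10}.

Counting them gives 18 values.

Answer: 18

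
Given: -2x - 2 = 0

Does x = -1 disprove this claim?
Substitute x = -1 into the relation:
x = -1: LHS = -2·(-1) - 2 = 0; 0 = 0 — holds

The claim holds here, so x = -1 is not a counterexample. (A counterexample exists elsewhere, e.g. x = 0.)

Answer: No, x = -1 is not a counterexample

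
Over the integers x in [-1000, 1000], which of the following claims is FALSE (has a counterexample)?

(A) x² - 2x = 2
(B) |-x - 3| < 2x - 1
(A) x = 0: LHS = 0² - 2·0 = 0; 0 = 2 — FAILS
(B) x = 0: LHS = |-0 - 3| = |-3| = 3, RHS = 2·0 - 1 = -1; 3 < -1 — FAILS

Answer: Both A and B are false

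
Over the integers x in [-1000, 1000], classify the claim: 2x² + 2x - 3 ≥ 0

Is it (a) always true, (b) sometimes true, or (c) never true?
Holds at x = 1: LHS = 2·1² + 2·1 - 3 = 1; 1 ≥ 0 — holds
Fails at x = 0: LHS = 2·0² + 2·0 - 3 = -3; -3 ≥ 0 — FAILS
It is satisfied by some integers in the range but not all.

Answer: Sometimes true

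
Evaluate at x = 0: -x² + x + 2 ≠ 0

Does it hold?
x = 0: LHS = -0² + 0 + 2 = 2; 2 ≠ 0 — holds

The relation is satisfied at x = 0.

Answer: Yes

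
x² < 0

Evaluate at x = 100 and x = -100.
x = 100: LHS = 100² = 10000; 10000 < 0 — FAILS
x = -100: LHS = (-100)² = 10000; 10000 < 0 — FAILS

Answer: No, fails for both x = 100 and x = -100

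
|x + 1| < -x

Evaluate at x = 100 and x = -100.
x = 100: LHS = |100 + 1| = |101| = 101; 101 < -100 — FAILS
x = -100: LHS = |(-100) + 1| = |-99| = 99, RHS = -(-100) = 100; 99 < 100 — holds

Answer: Partially: fails for x = 100, holds for x = -100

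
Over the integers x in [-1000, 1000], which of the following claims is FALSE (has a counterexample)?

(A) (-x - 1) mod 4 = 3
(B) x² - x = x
(A) x = 1: LHS = (-1 - 1) mod 4 = (-2) mod 4 = 2; 2 = 3 — FAILS
(B) x = 1: LHS = 1² - 1 = 0; 0 = 1 — FAILS

Answer: Both A and B are false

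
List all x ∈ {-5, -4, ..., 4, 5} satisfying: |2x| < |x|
Over all integers in [-5, 5], LHS − RHS is smallest at x = 0, where it equals 0:
x = 0: LHS = |2·0| = |0| = 0, RHS = |0| = 0; 0 < 0 — FAILS
At the ends of the range:
x = -5: LHS = |2·(-5)| = |-10| = 10, RHS = |-5| = 5; 10 < 5 — FAILS
x = 5: LHS = |2·5| = |10| = 10, RHS = |5| = 5; 10 < 5 — FAILS
Hence LHS − RHS is never negative, i.e. LHS ≥ RHS throughout, so the claimed relation (<) fails for every integer in [-5, 5].

Answer: None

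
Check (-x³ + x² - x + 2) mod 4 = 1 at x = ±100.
x = 100: LHS = (-100³ + 100² - 100 + 2) mod 4 = (-990098) mod 4 = 2; 2 = 1 — FAILS
x = -100: LHS = (-(-100)³ + (-100)² - (-100) + 2) mod 4 = 1010102 mod 4 = 2; 2 = 1 — FAILS

Answer: No, fails for both x = 100 and x = -100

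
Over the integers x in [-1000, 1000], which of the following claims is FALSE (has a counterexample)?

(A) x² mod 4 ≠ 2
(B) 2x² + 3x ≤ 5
(A) For a polynomial with integer coefficients, its value mod 4 depends only on x mod 4, so it suffices to check one representative of each residue class, x = 0, 1, 2, 3:
x = 0: LHS = (0²) mod 4 = 0 mod 4 = 0; 0 ≠ 2 — holds
x = 1: LHS = (1²) mod 4 = 1 mod 4 = 1; 1 ≠ 2 — holds
x = 2: LHS = (2²) mod 4 = 4 mod 4 = 0; 0 ≠ 2 — holds
x = 3: LHS = (3²) mod 4 = 9 mod 4 = 1; 1 ≠ 2 — holds
The relation holds in every residue class, so the relation holds for every integer in [-1000, 1000].

(B) x = 2: LHS = 2·2² + 3·2 = 14; 14 ≤ 5 — FAILS

Only (B) has a counterexample.

Answer: B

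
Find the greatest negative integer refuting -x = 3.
Testing negative integers from -1 downward:
x = -1: LHS = -(-1) = 1; 1 = 3 — FAILS  ← closest negative counterexample to 0

Answer: x = -1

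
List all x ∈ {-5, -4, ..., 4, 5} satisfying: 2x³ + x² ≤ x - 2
Holds for: {-5, -4, -3, -2}
Fails for: {-1, 0, 1, 2, 3, 4, 5}

Answer: {-5, -4, -3, -2}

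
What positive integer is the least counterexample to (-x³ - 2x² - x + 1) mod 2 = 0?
Testing positive integers:
x = 1: LHS = (-1³ - 2·1² - 1 + 1) mod 2 = (-3) mod 2 = 1; 1 = 0 — FAILS  ← smallest positive counterexample

Answer: x = 1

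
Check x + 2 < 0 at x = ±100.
x = 100: LHS = 100 + 2 = 102; 102 < 0 — FAILS
x = -100: LHS = (-100) + 2 = -98; -98 < 0 — holds

Answer: Partially: fails for x = 100, holds for x = -100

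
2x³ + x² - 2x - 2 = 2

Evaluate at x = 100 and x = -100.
x = 100: LHS = 2·100³ + 100² - 2·100 - 2 = 2009798; 2009798 = 2 — FAILS
x = -100: LHS = 2·(-100)³ + (-100)² - 2·(-100) - 2 = -1989802; -1989802 = 2 — FAILS

Answer: No, fails for both x = 100 and x = -100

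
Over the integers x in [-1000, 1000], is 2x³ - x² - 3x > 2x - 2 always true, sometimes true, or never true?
Holds at x = 0: LHS = 2·0³ - 0² - 3·0 = 0, RHS = 2·0 - 2 = -2; 0 > -2 — holds
Fails at x = 1: LHS = 2·1³ - 1² - 3·1 = -2, RHS = 2·1 - 2 = 0; -2 > 0 — FAILS
It is satisfied by some integers in the range but not all.

Answer: Sometimes true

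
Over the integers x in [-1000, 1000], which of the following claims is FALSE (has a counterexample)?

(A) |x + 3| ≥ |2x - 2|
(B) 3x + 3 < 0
(A) x = -1: LHS = |(-1) + 3| = |2| = 2, RHS = |2·(-1) - 2| = |-4| = 4; 2 ≥ 4 — FAILS
(B) x = 0: LHS = 3·0 + 3 = 3; 3 < 0 — FAILS

Answer: Both A and B are false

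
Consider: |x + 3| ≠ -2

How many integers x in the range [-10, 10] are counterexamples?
An absolute value is never negative, so the left side is ≥ 0 for every x, while the right side is -2. Tightest case in [-10, 10] is x = -3:
x = -3: LHS = |(-3) + 3| = |0| = 0; 0 ≠ -2 — holds
Hence LHS − RHS is never 0, i.e. the two sides are never equal, so the relation holds for every integer in [-10, 10].

No counterexample appears in that range.

Answer: 0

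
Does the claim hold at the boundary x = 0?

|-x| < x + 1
x = 0: LHS = |-0| = |0| = 0, RHS = 0 + 1 = 1; 0 < 1 — holds

The relation is satisfied at x = 0.

Answer: Yes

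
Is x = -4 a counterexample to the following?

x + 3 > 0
Substitute x = -4 into the relation:
x = -4: LHS = (-4) + 3 = -1; -1 > 0 — FAILS

Since the claim fails at x = -4, this value is a counterexample.

Answer: Yes, x = -4 is a counterexample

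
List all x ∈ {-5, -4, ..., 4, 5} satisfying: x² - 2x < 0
Holds for: {1}
Fails for: {-5, -4, -3, -2, -1, 0, 2, 3, 4, 5}

Answer: {1}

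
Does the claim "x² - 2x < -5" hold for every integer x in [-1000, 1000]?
The claim fails at x = 0:
x = 0: LHS = 0² - 2·0 = 0; 0 < -5 — FAILS

Because a single integer refutes it, the statement is false.

Answer: False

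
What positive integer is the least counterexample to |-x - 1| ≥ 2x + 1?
Testing positive integers:
x = 1: LHS = |-1 - 1| = |-2| = 2, RHS = 2·1 + 1 = 3; 2 ≥ 3 — FAILS  ← smallest positive counterexample

Answer: x = 1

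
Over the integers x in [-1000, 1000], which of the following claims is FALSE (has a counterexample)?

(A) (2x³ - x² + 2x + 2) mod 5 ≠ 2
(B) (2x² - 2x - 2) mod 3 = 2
(A) x = 0: LHS = (2·0³ - 0² + 2·0 + 2) mod 5 = 2 mod 5 = 2; 2 ≠ 2 — FAILS
(B) x = 0: LHS = (2·0² - 2·0 - 2) mod 3 = (-2) mod 3 = 1; 1 = 2 — FAILS

Answer: Both A and B are false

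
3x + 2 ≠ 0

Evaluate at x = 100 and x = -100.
x = 100: LHS = 3·100 + 2 = 302; 302 ≠ 0 — holds
x = -100: LHS = 3·(-100) + 2 = -298; -298 ≠ 0 — holds

Answer: Yes, holds for both x = 100 and x = -100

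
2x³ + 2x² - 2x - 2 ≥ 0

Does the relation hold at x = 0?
x = 0: LHS = 2·0³ + 2·0² - 2·0 - 2 = -2; -2 ≥ 0 — FAILS

The relation fails at x = 0, so x = 0 is a counterexample.

Answer: No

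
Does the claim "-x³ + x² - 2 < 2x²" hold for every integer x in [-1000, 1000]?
The claim fails at x = -2:
x = -2: LHS = -(-2)³ + (-2)² - 2 = 10, RHS = 2·(-2)² = 8; 10 < 8 — FAILS

Because a single integer refutes it, the statement is false.

Answer: False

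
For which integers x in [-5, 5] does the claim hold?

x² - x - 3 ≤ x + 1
Holds for: {-1, 0, 1, 2, 3}
Fails for: {-5, -4, -3, -2, 4, 5}

Answer: {-1, 0, 1, 2, 3}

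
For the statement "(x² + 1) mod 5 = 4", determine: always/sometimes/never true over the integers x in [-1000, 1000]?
For a polynomial with integer coefficients, its value mod 5 depends only on x mod 5, so it suffices to check one representative of each residue class, x = 0, 1, 2, 3, 4:
x = 0: LHS = (0² + 1) mod 5 = 1 mod 5 = 1; 1 = 4 — FAILS
x = 1: LHS = (1² + 1) mod 5 = 2 mod 5 = 2; 2 = 4 — FAILS
x = 2: LHS = (2² + 1) mod 5 = 5 mod 5 = 0; 0 = 4 — FAILS
x = 3: LHS = (3² + 1) mod 5 = 10 mod 5 = 0; 0 = 4 — FAILS
x = 4: LHS = (4² + 1) mod 5 = 17 mod 5 = 2; 2 = 4 — FAILS
The relation fails in every residue class, so the claimed relation (=) fails for every integer in [-1000, 1000].

No integer in the range satisfies it.

Answer: Never true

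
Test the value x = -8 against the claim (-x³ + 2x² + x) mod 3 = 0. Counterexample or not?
Substitute x = -8 into the relation:
x = -8: LHS = (-(-8)³ + 2·(-8)² + (-8)) mod 3 = 632 mod 3 = 2; 2 = 0 — FAILS

Since the claim fails at x = -8, this value is a counterexample.

Answer: Yes, x = -8 is a counterexample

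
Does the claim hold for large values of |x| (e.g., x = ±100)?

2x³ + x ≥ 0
x = 100: LHS = 2·100³ + 100 = 2000100; 2000100 ≥ 0 — holds
x = -100: LHS = 2·(-100)³ + (-100) = -2000100; -2000100 ≥ 0 — FAILS

Answer: Partially: holds for x = 100, fails for x = -100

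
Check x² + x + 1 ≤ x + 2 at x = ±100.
x = 100: LHS = 100² + 100 + 1 = 10101, RHS = 100 + 2 = 102; 10101 ≤ 102 — FAILS
x = -100: LHS = (-100)² + (-100) + 1 = 9901, RHS = (-100) + 2 = -98; 9901 ≤ -98 — FAILS

Answer: No, fails for both x = 100 and x = -100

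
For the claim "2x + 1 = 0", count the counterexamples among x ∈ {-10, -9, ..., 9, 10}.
Counterexamples in [-10, 10]: {-10, -9, -8, -7, -6, -5, -4, -3, -2, -1, 0, 1, 2, 3, 4, 5, 6, 7, 8, 9, 10}.

Counting them gives 21 values.

Answer: 21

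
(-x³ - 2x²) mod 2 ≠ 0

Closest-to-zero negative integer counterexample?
Testing negative integers from -1 downward:
x = -1: LHS = (-(-1)³ - 2·(-1)²) mod 2 = (-1) mod 2 = 1; 1 ≠ 0 — holds
x = -2: LHS = (-(-2)³ - 2·(-2)²) mod 2 = 0 mod 2 = 0; 0 ≠ 0 — FAILS  ← closest negative counterexample to 0

Answer: x = -2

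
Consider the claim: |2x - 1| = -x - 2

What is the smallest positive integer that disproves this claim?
Testing positive integers:
x = 1: LHS = |2·1 - 1| = |1| = 1, RHS = -1 - 2 = -3; 1 = -3 — FAILS  ← smallest positive counterexample

Answer: x = 1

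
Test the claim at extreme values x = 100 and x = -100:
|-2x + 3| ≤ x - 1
x = 100: LHS = |-2·100 + 3| = |-197| = 197, RHS = 100 - 1 = 99; 197 ≤ 99 — FAILS
x = -100: LHS = |-2·(-100) + 3| = |203| = 203, RHS = (-100) - 1 = -101; 203 ≤ -101 — FAILS

Answer: No, fails for both x = 100 and x = -100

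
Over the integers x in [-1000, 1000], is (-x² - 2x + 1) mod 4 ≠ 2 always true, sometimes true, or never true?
Holds at x = 0: LHS = (-0² - 2·0 + 1) mod 4 = 1 mod 4 = 1; 1 ≠ 2 — holds
Fails at x = 1: LHS = (-1² - 2·1 + 1) mod 4 = (-2) mod 4 = 2; 2 ≠ 2 — FAILS
It is satisfied by some integers in the range but not all.

Answer: Sometimes true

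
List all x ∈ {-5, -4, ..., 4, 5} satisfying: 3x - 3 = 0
Holds for: {1}
Fails for: {-5, -4, -3, -2, -1, 0, 2, 3, 4, 5}

Answer: {1}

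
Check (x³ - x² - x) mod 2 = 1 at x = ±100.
x = 100: LHS = (100³ - 100² - 100) mod 2 = 989900 mod 2 = 0; 0 = 1 — FAILS
x = -100: LHS = ((-100)³ - (-100)² - (-100)) mod 2 = (-1009900) mod 2 = 0; 0 = 1 — FAILS

Answer: No, fails for both x = 100 and x = -100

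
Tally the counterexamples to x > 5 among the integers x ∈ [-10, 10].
Counterexamples in [-10, 10]: {-10, -9, -8, -7, -6, -5, -4, -3, -2, -1, 0, 1, 2, 3, 4, 5}.

Counting them gives 16 values.

Answer: 16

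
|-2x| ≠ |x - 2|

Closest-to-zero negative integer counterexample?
Testing negative integers from -1 downward:
x = -1: LHS = |-2·(-1)| = |2| = 2, RHS = |(-1) - 2| = |-3| = 3; 2 ≠ 3 — holds
x = -2: LHS = |-2·(-2)| = |4| = 4, RHS = |(-2) - 2| = |-4| = 4; 4 ≠ 4 — FAILS  ← closest negative counterexample to 0

Answer: x = -2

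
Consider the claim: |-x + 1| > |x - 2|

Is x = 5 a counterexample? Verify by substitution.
Substitute x = 5 into the relation:
x = 5: LHS = |-5 + 1| = |-4| = 4, RHS = |5 - 2| = |3| = 3; 4 > 3 — holds

The claim holds here, so x = 5 is not a counterexample. (A counterexample exists elsewhere, e.g. x = 0.)

Answer: No, x = 5 is not a counterexample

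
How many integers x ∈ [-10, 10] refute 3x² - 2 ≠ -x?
Counterexamples in [-10, 10]: {-1}.

Counting them gives 1 values.

Answer: 1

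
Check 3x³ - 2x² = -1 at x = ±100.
x = 100: LHS = 3·100³ - 2·100² = 2980000; 2980000 = -1 — FAILS
x = -100: LHS = 3·(-100)³ - 2·(-100)² = -3020000; -3020000 = -1 — FAILS

Answer: No, fails for both x = 100 and x = -100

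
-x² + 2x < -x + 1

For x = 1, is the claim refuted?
Substitute x = 1 into the relation:
x = 1: LHS = -1² + 2·1 = 1, RHS = -1 + 1 = 0; 1 < 0 — FAILS

Since the claim fails at x = 1, this value is a counterexample.

Answer: Yes, x = 1 is a counterexample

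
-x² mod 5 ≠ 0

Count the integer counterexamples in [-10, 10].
Counterexamples in [-10, 10]: {-10, -5, 0, 5, 10}.

Counting them gives 5 values.

Answer: 5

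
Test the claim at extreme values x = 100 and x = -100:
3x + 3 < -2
x = 100: LHS = 3·100 + 3 = 303; 303 < -2 — FAILS
x = -100: LHS = 3·(-100) + 3 = -297; -297 < -2 — holds

Answer: Partially: fails for x = 100, holds for x = -100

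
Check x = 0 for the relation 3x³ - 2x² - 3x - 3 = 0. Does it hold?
x = 0: LHS = 3·0³ - 2·0² - 3·0 - 3 = -3; -3 = 0 — FAILS

The relation fails at x = 0, so x = 0 is a counterexample.

Answer: No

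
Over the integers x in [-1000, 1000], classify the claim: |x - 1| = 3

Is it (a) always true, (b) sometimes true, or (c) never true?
Holds at x = -2: LHS = |(-2) - 1| = |-3| = 3; 3 = 3 — holds
Fails at x = 0: LHS = |0 - 1| = |-1| = 1; 1 = 3 — FAILS
It is satisfied by some integers in the range but not all.

Answer: Sometimes true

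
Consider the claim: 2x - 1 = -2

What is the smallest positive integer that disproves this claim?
Testing positive integers:
x = 1: LHS = 2·1 - 1 = 1; 1 = -2 — FAILS  ← smallest positive counterexample

Answer: x = 1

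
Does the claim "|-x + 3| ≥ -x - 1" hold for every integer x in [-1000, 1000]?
Over all integers in [-1000, 1000], LHS − RHS is smallest at x = 0, where it equals 4:
x = 0: LHS = |-0 + 3| = |3| = 3, RHS = -0 - 1 = -1; 3 ≥ -1 — holds
At the ends of the range:
x = -1000: LHS = |-(-1000) + 3| = |1003| = 1003, RHS = -(-1000) - 1 = 999; 1003 ≥ 999 — holds
x = 1000: LHS = |-1000 + 3| = |-997| = 997, RHS = -1000 - 1 = -1001; 997 ≥ -1001 — holds
Hence LHS − RHS is never negative, i.e. LHS ≥ RHS throughout, so the relation holds for every integer in [-1000, 1000].

No counterexample exists.

Answer: True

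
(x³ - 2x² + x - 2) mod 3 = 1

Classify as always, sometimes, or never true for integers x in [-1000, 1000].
Holds at x = 0: LHS = (0³ - 2·0² + 0 - 2) mod 3 = (-2) mod 3 = 1; 1 = 1 — holds
Fails at x = -1: LHS = ((-1)³ - 2·(-1)² + (-1) - 2) mod 3 = (-6) mod 3 = 0; 0 = 1 — FAILS
It is satisfied by some integers in the range but not all.

Answer: Sometimes true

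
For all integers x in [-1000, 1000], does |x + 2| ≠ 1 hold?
The claim fails at x = -1:
x = -1: LHS = |(-1) + 2| = |1| = 1; 1 ≠ 1 — FAILS

Because a single integer refutes it, the statement is false.

Answer: False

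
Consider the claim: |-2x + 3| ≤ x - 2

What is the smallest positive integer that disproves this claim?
Testing positive integers:
x = 1: LHS = |-2·1 + 3| = |1| = 1, RHS = 1 - 2 = -1; 1 ≤ -1 — FAILS  ← smallest positive counterexample

Answer: x = 1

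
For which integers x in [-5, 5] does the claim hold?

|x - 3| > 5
Holds for: {-5, -4, -3}
Fails for: {-2, -1, 0, 1, 2, 3, 4, 5}

Answer: {-5, -4, -3}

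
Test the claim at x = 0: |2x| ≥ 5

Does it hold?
x = 0: LHS = |2·0| = |0| = 0; 0 ≥ 5 — FAILS

The relation fails at x = 0, so x = 0 is a counterexample.

Answer: No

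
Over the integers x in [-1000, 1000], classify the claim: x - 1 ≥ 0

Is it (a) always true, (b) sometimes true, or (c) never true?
Holds at x = 1: LHS = 1 - 1 = 0; 0 ≥ 0 — holds
Fails at x = 0: LHS = 0 - 1 = -1; -1 ≥ 0 — FAILS
It is satisfied by some integers in the range but not all.

Answer: Sometimes true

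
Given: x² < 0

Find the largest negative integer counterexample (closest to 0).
Testing negative integers from -1 downward:
x = -1: LHS = (-1)² = 1; 1 < 0 — FAILS  ← closest negative counterexample to 0

Answer: x = -1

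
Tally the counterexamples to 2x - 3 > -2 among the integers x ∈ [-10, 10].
Counterexamples in [-10, 10]: {-10, -9, -8, -7, -6, -5, -4, -3, -2, -1, 0}.

Counting them gives 11 values.

Answer: 11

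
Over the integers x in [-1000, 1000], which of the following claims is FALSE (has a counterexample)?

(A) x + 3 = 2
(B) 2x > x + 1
(A) x = 0: LHS = 0 + 3 = 3; 3 = 2 — FAILS
(B) x = 0: LHS = 2·0 = 0, RHS = 0 + 1 = 1; 0 > 1 — FAILS

Answer: Both A and B are false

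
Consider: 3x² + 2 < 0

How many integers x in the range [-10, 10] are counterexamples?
Counterexamples in [-10, 10]: {-10, -9, -8, -7, -6, -5, -4, -3, -2, -1, 0, 1, 2, 3, 4, 5, 6, 7, 8, 9, 10}.

Counting them gives 21 values.

Answer: 21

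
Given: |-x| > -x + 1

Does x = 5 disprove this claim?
Substitute x = 5 into the relation:
x = 5: LHS = |-5| = 5, RHS = -5 + 1 = -4; 5 > -4 — holds

The claim holds here, so x = 5 is not a counterexample. (A counterexample exists elsewhere, e.g. x = 0.)

Answer: No, x = 5 is not a counterexample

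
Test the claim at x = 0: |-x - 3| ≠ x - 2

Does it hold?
x = 0: LHS = |-0 - 3| = |-3| = 3, RHS = 0 - 2 = -2; 3 ≠ -2 — holds

The relation is satisfied at x = 0.

Answer: Yes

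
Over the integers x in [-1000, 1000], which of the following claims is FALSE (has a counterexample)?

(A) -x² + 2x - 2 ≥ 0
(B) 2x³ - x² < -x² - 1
(A) x = 0: LHS = -0² + 2·0 - 2 = -2; -2 ≥ 0 — FAILS
(B) x = 0: LHS = 2·0³ - 0² = 0, RHS = -0² - 1 = -1; 0 < -1 — FAILS

Answer: Both A and B are false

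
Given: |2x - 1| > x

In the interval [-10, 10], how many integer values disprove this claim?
Counterexamples in [-10, 10]: {1}.

Counting them gives 1 values.

Answer: 1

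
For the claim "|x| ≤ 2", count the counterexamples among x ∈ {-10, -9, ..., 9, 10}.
Counterexamples in [-10, 10]: {-10, -9, -8, -7, -6, -5, -4, -3, 3, 4, 5, 6, 7, 8, 9, 10}.

Counting them gives 16 values.

Answer: 16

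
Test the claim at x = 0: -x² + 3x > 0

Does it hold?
x = 0: LHS = -0² + 3·0 = 0; 0 > 0 — FAILS

The relation fails at x = 0, so x = 0 is a counterexample.

Answer: No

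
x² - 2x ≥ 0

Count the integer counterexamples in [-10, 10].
Counterexamples in [-10, 10]: {1}.

Counting them gives 1 values.

Answer: 1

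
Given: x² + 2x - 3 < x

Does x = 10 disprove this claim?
Substitute x = 10 into the relation:
x = 10: LHS = 10² + 2·10 - 3 = 117; 117 < 10 — FAILS

Since the claim fails at x = 10, this value is a counterexample.

Answer: Yes, x = 10 is a counterexample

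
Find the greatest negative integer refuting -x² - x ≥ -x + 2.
Testing negative integers from -1 downward:
x = -1: LHS = -(-1)² - (-1) = 0, RHS = -(-1) + 2 = 3; 0 ≥ 3 — FAILS  ← closest negative counterexample to 0

Answer: x = -1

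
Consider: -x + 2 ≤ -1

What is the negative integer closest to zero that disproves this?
Testing negative integers from -1 downward:
x = -1: LHS = -(-1) + 2 = 3; 3 ≤ -1 — FAILS  ← closest negative counterexample to 0

Answer: x = -1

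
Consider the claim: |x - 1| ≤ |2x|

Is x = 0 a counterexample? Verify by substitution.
Substitute x = 0 into the relation:
x = 0: LHS = |0 - 1| = |-1| = 1, RHS = |2·0| = |0| = 0; 1 ≤ 0 — FAILS

Since the claim fails at x = 0, this value is a counterexample.

Answer: Yes, x = 0 is a counterexample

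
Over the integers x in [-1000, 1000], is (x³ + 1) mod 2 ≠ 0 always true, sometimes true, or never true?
Holds at x = 0: LHS = (0³ + 1) mod 2 = 1 mod 2 = 1; 1 ≠ 0 — holds
Fails at x = 1: LHS = (1³ + 1) mod 2 = 2 mod 2 = 0; 0 ≠ 0 — FAILS
It is satisfied by some integers in the range but not all.

Answer: Sometimes true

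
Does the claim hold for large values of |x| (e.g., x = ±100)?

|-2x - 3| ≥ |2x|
x = 100: LHS = |-2·100 - 3| = |-203| = 203, RHS = |2·100| = |200| = 200; 203 ≥ 200 — holds
x = -100: LHS = |-2·(-100) - 3| = |197| = 197, RHS = |2·(-100)| = |-200| = 200; 197 ≥ 200 — FAILS

Answer: Partially: holds for x = 100, fails for x = -100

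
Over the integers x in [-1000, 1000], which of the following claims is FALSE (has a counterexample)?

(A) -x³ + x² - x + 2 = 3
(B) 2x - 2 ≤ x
(A) x = 0: LHS = -0³ + 0² - 0 + 2 = 2; 2 = 3 — FAILS
(B) x = 3: LHS = 2·3 - 2 = 4; 4 ≤ 3 — FAILS

Answer: Both A and B are false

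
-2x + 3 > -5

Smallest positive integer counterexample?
Testing positive integers:
x = 1: LHS = -2·1 + 3 = 1; 1 > -5 — holds
x = 2: LHS = -2·2 + 3 = -1; -1 > -5 — holds
x = 3: LHS = -2·3 + 3 = -3; -3 > -5 — holds
x = 4: LHS = -2·4 + 3 = -5; -5 > -5 — FAILS  ← smallest positive counterexample

Answer: x = 4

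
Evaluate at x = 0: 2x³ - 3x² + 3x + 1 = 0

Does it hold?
x = 0: LHS = 2·0³ - 3·0² + 3·0 + 1 = 1; 1 = 0 — FAILS

The relation fails at x = 0, so x = 0 is a counterexample.

Answer: No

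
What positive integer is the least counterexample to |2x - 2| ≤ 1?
Testing positive integers:
x = 1: LHS = |2·1 - 2| = |0| = 0; 0 ≤ 1 — holds
x = 2: LHS = |2·2 - 2| = |2| = 2; 2 ≤ 1 — FAILS  ← smallest positive counterexample

Answer: x = 2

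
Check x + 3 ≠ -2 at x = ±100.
x = 100: LHS = 100 + 3 = 103; 103 ≠ -2 — holds
x = -100: LHS = (-100) + 3 = -97; -97 ≠ -2 — holds

Answer: Yes, holds for both x = 100 and x = -100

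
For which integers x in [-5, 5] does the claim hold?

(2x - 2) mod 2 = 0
For a polynomial with integer coefficients, its value mod 2 depends only on x mod 2, so it suffices to check one representative of each residue class, x = 0, 1:
x = 0: LHS = (2·0 - 2) mod 2 = (-2) mod 2 = 0; 0 = 0 — holds
x = 1: LHS = (2·1 - 2) mod 2 = 0 mod 2 = 0; 0 = 0 — holds
The relation holds in every residue class, so the relation holds for every integer in [-5, 5].

Answer: All integers in [-5, 5]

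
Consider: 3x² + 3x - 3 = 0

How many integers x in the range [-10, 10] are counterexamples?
Counterexamples in [-10, 10]: {-10, -9, -8, -7, -6, -5, -4, -3, -2, -1, 0, 1, 2, 3, 4, 5, 6, 7, 8, 9, 10}.

Counting them gives 21 values.

Answer: 21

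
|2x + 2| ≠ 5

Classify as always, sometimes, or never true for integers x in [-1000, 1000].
Track d = LHS − RHS over the integers in [-1000, 1000]. Equality would need d = 0, but d changes sign only between consecutive integers, jumping over 0:
x = -4: LHS = |2·(-4) + 2| = |-6| = 6; 6 ≠ 5 — holds  (d = 1)
x = -3: LHS = |2·(-3) + 2| = |-4| = 4; 4 ≠ 5 — holds  (d = -1)
x = 1: LHS = |2·1 + 2| = |4| = 4; 4 ≠ 5 — holds  (d = -1)
x = 2: LHS = |2·2 + 2| = |6| = 6; 6 ≠ 5 — holds  (d = 1)
Away from these crossings d keeps a constant sign, and checking every integer in [-1000, 1000] confirms d ≠ 0 throughout. Hence the two sides are never equal, so the relation holds for every integer in [-1000, 1000].

No counterexample exists.

Answer: Always true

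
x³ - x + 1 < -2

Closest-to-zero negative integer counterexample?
Testing negative integers from -1 downward:
x = -1: LHS = (-1)³ - (-1) + 1 = 1; 1 < -2 — FAILS  ← closest negative counterexample to 0

Answer: x = -1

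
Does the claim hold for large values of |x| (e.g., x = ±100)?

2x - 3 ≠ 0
x = 100: LHS = 2·100 - 3 = 197; 197 ≠ 0 — holds
x = -100: LHS = 2·(-100) - 3 = -203; -203 ≠ 0 — holds

Answer: Yes, holds for both x = 100 and x = -100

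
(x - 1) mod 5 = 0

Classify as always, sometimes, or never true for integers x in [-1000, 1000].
Holds at x = 1: LHS = (1 - 1) mod 5 = 0 mod 5 = 0; 0 = 0 — holds
Fails at x = 0: LHS = (0 - 1) mod 5 = (-1) mod 5 = 4; 4 = 0 — FAILS
It is satisfied by some integers in the range but not all.

Answer: Sometimes true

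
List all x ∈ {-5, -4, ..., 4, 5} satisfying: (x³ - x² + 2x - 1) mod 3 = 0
For a polynomial with integer coefficients, its value mod 3 depends only on x mod 3, so it suffices to check one representative of each residue class, x = 0, 1, 2:
x = 0: LHS = (0³ - 0² + 2·0 - 1) mod 3 = (-1) mod 3 = 2; 2 = 0 — FAILS
x = 1: LHS = (1³ - 1² + 2·1 - 1) mod 3 = 1 mod 3 = 1; 1 = 0 — FAILS
x = 2: LHS = (2³ - 2² + 2·2 - 1) mod 3 = 7 mod 3 = 1; 1 = 0 — FAILS
The relation fails in every residue class, so the claimed relation (=) fails for every integer in [-5, 5].

Answer: None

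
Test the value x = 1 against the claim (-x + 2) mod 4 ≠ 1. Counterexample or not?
Substitute x = 1 into the relation:
x = 1: LHS = (-1 + 2) mod 4 = 1 mod 4 = 1; 1 ≠ 1 — FAILS

Since the claim fails at x = 1, this value is a counterexample.

Answer: Yes, x = 1 is a counterexample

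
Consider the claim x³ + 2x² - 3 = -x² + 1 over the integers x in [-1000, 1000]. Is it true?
The claim fails at x = 0:
x = 0: LHS = 0³ + 2·0² - 3 = -3, RHS = -0² + 1 = 1; -3 = 1 — FAILS

Because a single integer refutes it, the statement is false.

Answer: False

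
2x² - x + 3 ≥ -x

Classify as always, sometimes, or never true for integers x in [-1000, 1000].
Over all integers in [-1000, 1000], LHS − RHS is smallest at x = 0, where it equals 3:
x = 0: LHS = 2·0² - 0 + 3 = 3, RHS = -0 = 0; 3 ≥ 0 — holds
At the ends of the range:
x = -1000: LHS = 2·(-1000)² - (-1000) + 3 = 2001003, RHS = -(-1000) = 1000; 2001003 ≥ 1000 — holds
x = 1000: LHS = 2·1000² - 1000 + 3 = 1999003; 1999003 ≥ -1000 — holds
Hence LHS − RHS is never negative, i.e. LHS ≥ RHS throughout, so the relation holds for every integer in [-1000, 1000].

No counterexample exists.

Answer: Always true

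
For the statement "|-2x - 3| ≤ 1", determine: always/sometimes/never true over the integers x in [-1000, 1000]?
Holds at x = -1: LHS = |-2·(-1) - 3| = |-1| = 1; 1 ≤ 1 — holds
Fails at x = 0: LHS = |-2·0 - 3| = |-3| = 3; 3 ≤ 1 — FAILS
It is satisfied by some integers in the range but not all.

Answer: Sometimes true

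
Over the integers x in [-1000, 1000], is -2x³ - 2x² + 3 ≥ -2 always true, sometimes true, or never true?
Holds at x = 0: LHS = -2·0³ - 2·0² + 3 = 3; 3 ≥ -2 — holds
Fails at x = 2: LHS = -2·2³ - 2·2² + 3 = -21; -21 ≥ -2 — FAILS
It is satisfied by some integers in the range but not all.

Answer: Sometimes true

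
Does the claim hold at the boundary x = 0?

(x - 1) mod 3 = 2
x = 0: LHS = (0 - 1) mod 3 = (-1) mod 3 = 2; 2 = 2 — holds

The relation is satisfied at x = 0.

Answer: Yes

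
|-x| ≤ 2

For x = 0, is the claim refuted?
Substitute x = 0 into the relation:
x = 0: LHS = |-0| = |0| = 0; 0 ≤ 2 — holds

The claim holds here, so x = 0 is not a counterexample. (A counterexample exists elsewhere, e.g. x = 3.)

Answer: No, x = 0 is not a counterexample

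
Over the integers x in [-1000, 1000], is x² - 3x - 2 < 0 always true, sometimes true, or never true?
Holds at x = 0: LHS = 0² - 3·0 - 2 = -2; -2 < 0 — holds
Fails at x = -1: LHS = (-1)² - 3·(-1) - 2 = 2; 2 < 0 — FAILS
It is satisfied by some integers in the range but not all.

Answer: Sometimes true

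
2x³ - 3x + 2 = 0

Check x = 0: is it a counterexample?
Substitute x = 0 into the relation:
x = 0: LHS = 2·0³ - 3·0 + 2 = 2; 2 = 0 — FAILS

Since the claim fails at x = 0, this value is a counterexample.

Answer: Yes, x = 0 is a counterexample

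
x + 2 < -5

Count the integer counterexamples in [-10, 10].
Counterexamples in [-10, 10]: {-7, -6, -5, -4, -3, -2, -1, 0, 1, 2, 3, 4, 5, 6, 7, 8, 9, 10}.

Counting them gives 18 values.

Answer: 18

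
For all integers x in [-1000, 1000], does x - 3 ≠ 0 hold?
The claim fails at x = 3:
x = 3: LHS = 3 - 3 = 0; 0 ≠ 0 — FAILS

Because a single integer refutes it, the statement is false.

Answer: False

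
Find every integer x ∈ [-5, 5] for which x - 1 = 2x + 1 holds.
Holds for: {-2}
Fails for: {-5, -4, -3, -1, 0, 1, 2, 3, 4, 5}

Answer: {-2}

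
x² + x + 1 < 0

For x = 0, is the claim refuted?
Substitute x = 0 into the relation:
x = 0: LHS = 0² + 0 + 1 = 1; 1 < 0 — FAILS

Since the claim fails at x = 0, this value is a counterexample.

Answer: Yes, x = 0 is a counterexample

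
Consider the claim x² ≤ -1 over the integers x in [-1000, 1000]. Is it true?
The claim fails at x = 0:
x = 0: LHS = 0² = 0; 0 ≤ -1 — FAILS

Because a single integer refutes it, the statement is false.

Answer: False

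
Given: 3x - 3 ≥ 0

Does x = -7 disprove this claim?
Substitute x = -7 into the relation:
x = -7: LHS = 3·(-7) - 3 = -24; -24 ≥ 0 — FAILS

Since the claim fails at x = -7, this value is a counterexample.

Answer: Yes, x = -7 is a counterexample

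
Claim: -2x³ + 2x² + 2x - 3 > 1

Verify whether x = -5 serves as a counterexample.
Substitute x = -5 into the relation:
x = -5: LHS = -2·(-5)³ + 2·(-5)² + 2·(-5) - 3 = 287; 287 > 1 — holds

The claim holds here, so x = -5 is not a counterexample. (A counterexample exists elsewhere, e.g. x = 0.)

Answer: No, x = -5 is not a counterexample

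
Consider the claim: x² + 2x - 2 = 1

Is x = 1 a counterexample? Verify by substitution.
Substitute x = 1 into the relation:
x = 1: LHS = 1² + 2·1 - 2 = 1; 1 = 1 — holds

The claim holds here, so x = 1 is not a counterexample. (A counterexample exists elsewhere, e.g. x = 0.)

Answer: No, x = 1 is not a counterexample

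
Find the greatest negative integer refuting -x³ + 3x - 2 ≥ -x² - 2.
Testing negative integers from -1 downward:
x = -1: LHS = -(-1)³ + 3·(-1) - 2 = -4, RHS = -(-1)² - 2 = -3; -4 ≥ -3 — FAILS  ← closest negative counterexample to 0

Answer: x = -1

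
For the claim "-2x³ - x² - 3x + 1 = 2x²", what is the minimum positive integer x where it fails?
Testing positive integers:
x = 1: LHS = -2·1³ - 1² - 3·1 + 1 = -5, RHS = 2·1² = 2; -5 = 2 — FAILS  ← smallest positive counterexample

Answer: x = 1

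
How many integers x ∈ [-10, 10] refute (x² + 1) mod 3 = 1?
Counterexamples in [-10, 10]: {-10, -8, -7, -5, -4, -2, -1, 1, 2, 4, 5, 7, 8, 10}.

Counting them gives 14 values.

Answer: 14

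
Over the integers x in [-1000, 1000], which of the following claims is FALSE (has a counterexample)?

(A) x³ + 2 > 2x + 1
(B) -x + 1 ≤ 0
(A) x = 1: LHS = 1³ + 2 = 3, RHS = 2·1 + 1 = 3; 3 > 3 — FAILS
(B) x = 0: LHS = -0 + 1 = 1; 1 ≤ 0 — FAILS

Answer: Both A and B are false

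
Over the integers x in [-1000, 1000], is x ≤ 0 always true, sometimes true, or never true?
Holds at x = 0: 0 ≤ 0 — holds
Fails at x = 1: 1 ≤ 0 — FAILS
It is satisfied by some integers in the range but not all.

Answer: Sometimes true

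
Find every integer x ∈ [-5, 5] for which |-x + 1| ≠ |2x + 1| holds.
Holds for: {-5, -4, -3, -1, 1, 2, 3, 4, 5}
Fails for: {-2, 0}

Answer: {-5, -4, -3, -1, 1, 2, 3, 4, 5}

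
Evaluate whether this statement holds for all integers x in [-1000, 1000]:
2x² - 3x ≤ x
The claim fails at x = -1:
x = -1: LHS = 2·(-1)² - 3·(-1) = 5; 5 ≤ -1 — FAILS

Because a single integer refutes it, the statement is false.

Answer: False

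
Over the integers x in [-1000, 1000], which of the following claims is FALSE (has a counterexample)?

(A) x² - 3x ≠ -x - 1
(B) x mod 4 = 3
(A) x = 1: LHS = 1² - 3·1 = -2, RHS = -1 - 1 = -2; -2 ≠ -2 — FAILS
(B) x = 0: LHS = 0 mod 4 = 0; 0 = 3 — FAILS

Answer: Both A and B are false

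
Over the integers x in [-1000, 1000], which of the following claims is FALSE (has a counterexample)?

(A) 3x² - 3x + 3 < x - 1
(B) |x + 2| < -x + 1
(A) x = 0: LHS = 3·0² - 3·0 + 3 = 3, RHS = 0 - 1 = -1; 3 < -1 — FAILS
(B) x = 0: LHS = |0 + 2| = |2| = 2, RHS = -0 + 1 = 1; 2 < 1 — FAILS

Answer: Both A and B are false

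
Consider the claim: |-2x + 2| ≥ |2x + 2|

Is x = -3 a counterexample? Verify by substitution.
Substitute x = -3 into the relation:
x = -3: LHS = |-2·(-3) + 2| = |8| = 8, RHS = |2·(-3) + 2| = |-4| = 4; 8 ≥ 4 — holds

The claim holds here, so x = -3 is not a counterexample. (A counterexample exists elsewhere, e.g. x = 1.)

Answer: No, x = -3 is not a counterexample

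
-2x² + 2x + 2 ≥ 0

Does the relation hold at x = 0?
x = 0: LHS = -2·0² + 2·0 + 2 = 2; 2 ≥ 0 — holds

The relation is satisfied at x = 0.

Answer: Yes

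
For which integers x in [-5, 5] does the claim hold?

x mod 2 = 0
Holds for: {-4, -2, 0, 2, 4}
Fails for: {-5, -3, -1, 1, 3, 5}

Answer: {-4, -2, 0, 2, 4}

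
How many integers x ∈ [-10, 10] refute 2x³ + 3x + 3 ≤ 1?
Counterexamples in [-10, 10]: {0, 1, 2, 3, 4, 5, 6, 7, 8, 9, 10}.

Counting them gives 11 values.

Answer: 11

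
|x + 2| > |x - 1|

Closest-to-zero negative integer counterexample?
Testing negative integers from -1 downward:
x = -1: LHS = |(-1) + 2| = |1| = 1, RHS = |(-1) - 1| = |-2| = 2; 1 > 2 — FAILS  ← closest negative counterexample to 0

Answer: x = -1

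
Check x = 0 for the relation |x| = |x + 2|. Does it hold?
x = 0: LHS = |0| = 0, RHS = |0 + 2| = |2| = 2; 0 = 2 — FAILS

The relation fails at x = 0, so x = 0 is a counterexample.

Answer: No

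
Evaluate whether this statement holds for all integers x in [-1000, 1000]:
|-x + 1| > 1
The claim fails at x = 0:
x = 0: LHS = |-0 + 1| = |1| = 1; 1 > 1 — FAILS

Because a single integer refutes it, the statement is false.

Answer: False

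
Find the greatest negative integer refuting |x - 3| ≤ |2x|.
Testing negative integers from -1 downward:
x = -1: LHS = |(-1) - 3| = |-4| = 4, RHS = |2·(-1)| = |-2| = 2; 4 ≤ 2 — FAILS  ← closest negative counterexample to 0

Answer: x = -1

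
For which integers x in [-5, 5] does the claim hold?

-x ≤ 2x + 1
Holds for: {0, 1, 2, 3, 4, 5}
Fails for: {-5, -4, -3, -2, -1}

Answer: {0, 1, 2, 3, 4, 5}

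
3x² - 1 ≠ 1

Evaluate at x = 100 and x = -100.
x = 100: LHS = 3·100² - 1 = 29999; 29999 ≠ 1 — holds
x = -100: LHS = 3·(-100)² - 1 = 29999; 29999 ≠ 1 — holds

Answer: Yes, holds for both x = 100 and x = -100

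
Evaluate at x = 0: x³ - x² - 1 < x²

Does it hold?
x = 0: LHS = 0³ - 0² - 1 = -1, RHS = 0² = 0; -1 < 0 — holds

The relation is satisfied at x = 0.

Answer: Yes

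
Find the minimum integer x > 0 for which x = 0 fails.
Testing positive integers:
x = 1: 1 = 0 — FAILS  ← smallest positive counterexample

Answer: x = 1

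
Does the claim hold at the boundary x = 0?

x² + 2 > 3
x = 0: LHS = 0² + 2 = 2; 2 > 3 — FAILS

The relation fails at x = 0, so x = 0 is a counterexample.

Answer: No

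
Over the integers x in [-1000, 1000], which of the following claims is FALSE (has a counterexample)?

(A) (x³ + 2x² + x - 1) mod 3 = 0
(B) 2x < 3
(A) x = 0: LHS = (0³ + 2·0² + 0 - 1) mod 3 = (-1) mod 3 = 2; 2 = 0 — FAILS
(B) x = 2: LHS = 2·2 = 4; 4 < 3 — FAILS

Answer: Both A and B are false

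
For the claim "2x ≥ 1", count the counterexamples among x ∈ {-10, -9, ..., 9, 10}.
Counterexamples in [-10, 10]: {-10, -9, -8, -7, -6, -5, -4, -3, -2, -1, 0}.

Counting them gives 11 values.

Answer: 11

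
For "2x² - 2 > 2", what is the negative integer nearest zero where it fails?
Testing negative integers from -1 downward:
x = -1: LHS = 2·(-1)² - 2 = 0; 0 > 2 — FAILS  ← closest negative counterexample to 0

Answer: x = -1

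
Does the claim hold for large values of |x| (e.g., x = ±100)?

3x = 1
x = 100: LHS = 3·100 = 300; 300 = 1 — FAILS
x = -100: LHS = 3·(-100) = -300; -300 = 1 — FAILS

Answer: No, fails for both x = 100 and x = -100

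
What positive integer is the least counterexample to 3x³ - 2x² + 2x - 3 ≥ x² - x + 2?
Testing positive integers:
x = 1: LHS = 3·1³ - 2·1² + 2·1 - 3 = 0, RHS = 1² - 1 + 2 = 2; 0 ≥ 2 — FAILS  ← smallest positive counterexample

Answer: x = 1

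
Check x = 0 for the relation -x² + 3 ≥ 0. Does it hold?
x = 0: LHS = -0² + 3 = 3; 3 ≥ 0 — holds

The relation is satisfied at x = 0.

Answer: Yes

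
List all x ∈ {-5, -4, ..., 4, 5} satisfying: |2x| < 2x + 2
Holds for: {0, 1, 2, 3, 4, 5}
Fails for: {-5, -4, -3, -2, -1}

Answer: {0, 1, 2, 3, 4, 5}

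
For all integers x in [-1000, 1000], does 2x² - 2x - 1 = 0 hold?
The claim fails at x = 0:
x = 0: LHS = 2·0² - 2·0 - 1 = -1; -1 = 0 — FAILS

Because a single integer refutes it, the statement is false.

Answer: False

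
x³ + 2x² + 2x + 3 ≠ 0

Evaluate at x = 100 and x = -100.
x = 100: LHS = 100³ + 2·100² + 2·100 + 3 = 1020203; 1020203 ≠ 0 — holds
x = -100: LHS = (-100)³ + 2·(-100)² + 2·(-100) + 3 = -980197; -980197 ≠ 0 — holds

Answer: Yes, holds for both x = 100 and x = -100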